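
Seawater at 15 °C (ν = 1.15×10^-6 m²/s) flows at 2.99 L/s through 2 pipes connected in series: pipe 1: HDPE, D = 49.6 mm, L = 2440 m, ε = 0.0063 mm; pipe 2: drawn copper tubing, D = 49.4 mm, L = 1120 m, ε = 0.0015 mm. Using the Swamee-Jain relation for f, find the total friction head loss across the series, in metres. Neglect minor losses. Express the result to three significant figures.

Pipe 1: V = 1.547 m/s, Re = 6.67×10^4, ε/D = 1.27×10^-4, f = 0.02007, h_1 = f(L/D)V²/2g = 120.5 m
Pipe 2: V = 1.560 m/s, Re = 6.70×10^4, ε/D = 3.04×10^-5, f = 0.01960, h_2 = f(L/D)V²/2g = 55.13 m
Series → Q common, losses add: H = Σh = 175.6 m

H ≈ 176 m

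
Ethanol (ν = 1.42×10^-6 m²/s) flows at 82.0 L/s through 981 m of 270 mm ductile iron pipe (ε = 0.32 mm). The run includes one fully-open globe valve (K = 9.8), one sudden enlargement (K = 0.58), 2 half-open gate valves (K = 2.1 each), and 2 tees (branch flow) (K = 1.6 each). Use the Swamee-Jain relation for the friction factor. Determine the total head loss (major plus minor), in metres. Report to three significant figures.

H_L ≈ 10.1 m

V = 4Q/(πD²) = 1.432 m/s; V²/2g = 0.1045 m
Re = 2.72×10^5, ε/D = 0.00119 → f = 0.02157 (Swamee-Jain)
Major: h_f = f(L/D)·V²/2g = 0.02157·3633·0.1045 = 8.193 m
Minor: ΣK = 17.8; h_m = ΣK·V²/2g = 1.859 m
Total H_L = 8.193 + 1.859 = 10.05 m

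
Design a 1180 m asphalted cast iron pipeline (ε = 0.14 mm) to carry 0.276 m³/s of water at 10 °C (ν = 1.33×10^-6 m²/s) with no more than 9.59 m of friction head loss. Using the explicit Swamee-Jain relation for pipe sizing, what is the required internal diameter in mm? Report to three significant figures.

D ≈ 424 mm

Swamee-Jain (Type III): D = 0.66·[ε^1.25·(LQ²/(gh_f))^4.75 + ν·Q^9.4·(L/(gh_f))^5.2]^0.04
LQ²/(gh_f) = 0.9555; L/(gh_f) = 12.54
Term 1 = ε^1.25·(…)^4.75 = 1.23×10^-5; Term 2 = ν·Q^9.4·(…)^5.2 = 3.80×10^-6
D = 0.66·(1.23×10^-5 + 3.80×10^-6)^0.04 = 0.4244 m = 424 mm
Check: V = 1.95 m/s, Re = 6.23×10^5, f = 0.01639, h_f = 8.84 m ≈ 9.59 m ✓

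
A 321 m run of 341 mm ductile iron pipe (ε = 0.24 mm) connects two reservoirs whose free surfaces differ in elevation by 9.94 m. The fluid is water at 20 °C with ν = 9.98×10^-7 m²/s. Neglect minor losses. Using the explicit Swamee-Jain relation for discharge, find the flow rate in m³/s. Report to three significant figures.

Swamee-Jain (Type II): Q = -0.965·√(gD⁵h_f/L)·ln[ε/(3.7D) + √(3.17ν²L/(gD³h_f))]
√(gD⁵h_f/L) = √(9.81·0.341⁵·9.94/321) = 0.03742
ε/(3.7D) = 1.90×10^-4; √(3.17ν²L/(gD³h_f)) = 1.62×10^-5
Q = -0.965·0.03742·ln(2.064×10^-4) = 0.3065 m³/s
Check: V = 3.36 m/s, Re = 1.15×10^6, f = 0.01849, h_f = 9.99 m ≈ 9.94 m ✓

Q ≈ 0.306 m³/s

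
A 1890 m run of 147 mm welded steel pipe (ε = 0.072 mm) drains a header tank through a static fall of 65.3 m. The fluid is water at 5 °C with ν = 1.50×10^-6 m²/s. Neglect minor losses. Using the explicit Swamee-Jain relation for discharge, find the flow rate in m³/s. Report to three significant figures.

Q ≈ 0.0393 m³/s

Swamee-Jain (Type II): Q = -0.965·√(gD⁵h_f/L)·ln[ε/(3.7D) + √(3.17ν²L/(gD³h_f))]
√(gD⁵h_f/L) = √(9.81·0.147⁵·65.3/1890) = 0.004823
ε/(3.7D) = 1.32×10^-4; √(3.17ν²L/(gD³h_f)) = 8.14×10^-5
Q = -0.965·0.004823·ln(2.138×10^-4) = 0.03933 m³/s
Check: V = 2.32 m/s, Re = 2.27×10^5, f = 0.01867, h_f = 65.7 m ≈ 65.3 m ✓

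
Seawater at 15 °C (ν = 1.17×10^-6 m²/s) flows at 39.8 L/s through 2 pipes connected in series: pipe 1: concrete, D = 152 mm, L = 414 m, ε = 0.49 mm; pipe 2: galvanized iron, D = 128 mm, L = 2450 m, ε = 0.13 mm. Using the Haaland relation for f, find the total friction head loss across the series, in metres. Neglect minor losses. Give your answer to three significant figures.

H ≈ 209 m

Pipe 1: V = 2.193 m/s, Re = 2.85×10^5, ε/D = 0.00322, f = 0.02716, h_1 = f(L/D)V²/2g = 18.14 m
Pipe 2: V = 3.093 m/s, Re = 3.38×10^5, ε/D = 0.00102, f = 0.02050, h_2 = f(L/D)V²/2g = 191.3 m
Series → Q common, losses add: H = Σh = 209.5 m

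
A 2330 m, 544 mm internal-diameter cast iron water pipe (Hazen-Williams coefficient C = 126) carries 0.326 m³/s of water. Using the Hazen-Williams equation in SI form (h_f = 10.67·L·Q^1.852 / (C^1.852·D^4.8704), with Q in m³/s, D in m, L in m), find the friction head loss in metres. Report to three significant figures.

h_f = 10.67·2330·0.326^1.852 / (126^1.852·0.544^4.8704) = 7.796 m

h_f ≈ 7.80 m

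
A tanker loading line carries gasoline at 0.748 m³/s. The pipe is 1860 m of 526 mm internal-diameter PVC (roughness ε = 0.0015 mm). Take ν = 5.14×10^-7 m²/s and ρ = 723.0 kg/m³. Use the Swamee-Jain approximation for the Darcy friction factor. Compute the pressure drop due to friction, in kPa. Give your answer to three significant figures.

V = 4Q/(πD²) = 4·0.748/(π·0.526²) = 3.442 m/s
Re = VD/ν = 3.442·0.526/5.14×10^-7 = 3.52×10^6 → turbulent
ε/D = 0.0015/526 = 2.85×10^-6
Swamee-Jain: f = 0.009649
h_f = f(L/D)V²/(2g) = 0.009649·(1860/0.526)·3.442²/(2·9.81) = 20.61 m
Δp = ρg·h_f = 723.0·9.81·20.61 = 146.2 kPa

Δp ≈ 146 kPa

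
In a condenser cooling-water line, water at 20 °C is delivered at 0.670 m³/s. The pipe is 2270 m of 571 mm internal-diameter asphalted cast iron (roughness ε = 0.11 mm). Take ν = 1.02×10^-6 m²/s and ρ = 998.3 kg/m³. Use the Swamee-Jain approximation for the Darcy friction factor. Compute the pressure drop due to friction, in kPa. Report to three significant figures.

V = 4Q/(πD²) = 4·0.670/(π·0.571²) = 2.616 m/s
Re = VD/ν = 2.616·0.571/1.02×10^-6 = 1.46×10^6 → turbulent
ε/D = 0.11/571 = 1.93×10^-4
Swamee-Jain: f = 0.01441
h_f = f(L/D)V²/(2g) = 0.01441·(2270/0.571)·2.616²/(2·9.81) = 19.98 m
Δp = ρg·h_f = 998.3·9.81·19.98 = 195.7 kPa

Δp ≈ 196 kPa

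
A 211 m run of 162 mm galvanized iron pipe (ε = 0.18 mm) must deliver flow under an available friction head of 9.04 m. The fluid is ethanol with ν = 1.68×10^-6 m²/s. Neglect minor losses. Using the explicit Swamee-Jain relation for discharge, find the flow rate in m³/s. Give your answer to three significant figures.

Swamee-Jain (Type II): Q = -0.965·√(gD⁵h_f/L)·ln[ε/(3.7D) + √(3.17ν²L/(gD³h_f))]
√(gD⁵h_f/L) = √(9.81·0.162⁵·9.04/211) = 0.006848
ε/(3.7D) = 3.00×10^-4; √(3.17ν²L/(gD³h_f)) = 7.08×10^-5
Q = -0.965·0.006848·ln(3.711×10^-4) = 0.05220 m³/s
Check: V = 2.53 m/s, Re = 2.44×10^5, f = 0.02139, h_f = 9.11 m ≈ 9.04 m ✓

Q ≈ 0.0522 m³/s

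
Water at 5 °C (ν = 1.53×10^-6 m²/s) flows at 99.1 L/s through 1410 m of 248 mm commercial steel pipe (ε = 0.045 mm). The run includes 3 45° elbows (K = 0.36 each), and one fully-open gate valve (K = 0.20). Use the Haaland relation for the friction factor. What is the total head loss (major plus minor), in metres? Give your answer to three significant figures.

H_L ≈ 19.5 m

V = 4Q/(πD²) = 2.052 m/s; V²/2g = 0.2145 m
Re = 3.33×10^5, ε/D = 1.81×10^-4 → f = 0.01573 (Haaland)
Major: h_f = f(L/D)·V²/2g = 0.01573·5685·0.2145 = 19.19 m
Minor: ΣK = 1.28; h_m = ΣK·V²/2g = 0.2746 m
Total H_L = 19.19 + 0.2746 = 19.46 m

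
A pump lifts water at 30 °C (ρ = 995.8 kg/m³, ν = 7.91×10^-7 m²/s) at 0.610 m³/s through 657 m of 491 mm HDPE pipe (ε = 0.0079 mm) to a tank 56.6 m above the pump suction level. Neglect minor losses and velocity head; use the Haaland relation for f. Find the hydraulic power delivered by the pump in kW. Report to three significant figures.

V = 4Q/(πD²) = 3.222 m/s; Re = 2.00×10^6; ε/D = 1.61×10^-5; f = 0.01082
h_f = f(L/D)V²/2g = 7.661 m
Total head H = z + h_f = 56.6 + 7.661 = 64.26 m
P_hyd = ρgQH = 995.8·9.81·0.610·64.26 = 382.9 kW

P_hyd ≈ 383 kW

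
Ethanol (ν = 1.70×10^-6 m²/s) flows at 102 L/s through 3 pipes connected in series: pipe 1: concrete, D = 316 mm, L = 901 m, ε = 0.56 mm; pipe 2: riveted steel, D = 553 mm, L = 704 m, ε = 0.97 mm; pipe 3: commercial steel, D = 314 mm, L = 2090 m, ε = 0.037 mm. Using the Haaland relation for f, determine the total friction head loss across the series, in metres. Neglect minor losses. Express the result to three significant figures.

Pipe 1: V = 1.301 m/s, Re = 2.42×10^5, ε/D = 0.00177, f = 0.02344, h_1 = f(L/D)V²/2g = 5.762 m
Pipe 2: V = 0.4247 m/s, Re = 1.38×10^5, ε/D = 0.00175, f = 0.02388, h_2 = f(L/D)V²/2g = 0.2795 m
Pipe 3: V = 1.317 m/s, Re = 2.43×10^5, ε/D = 1.18×10^-4, f = 0.01584, h_3 = f(L/D)V²/2g = 9.325 m
Series → Q common, losses add: H = Σh = 15.37 m

H ≈ 15.4 m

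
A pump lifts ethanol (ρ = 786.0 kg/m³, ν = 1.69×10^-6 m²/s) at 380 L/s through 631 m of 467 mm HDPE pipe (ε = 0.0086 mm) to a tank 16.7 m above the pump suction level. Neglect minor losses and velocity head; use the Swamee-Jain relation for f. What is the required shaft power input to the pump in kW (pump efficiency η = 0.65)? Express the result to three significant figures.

P_shaft ≈ 95.1 kW

V = 4Q/(πD²) = 2.219 m/s; Re = 6.13×10^5; ε/D = 1.84×10^-5; f = 0.01296
h_f = f(L/D)V²/2g = 4.391 m
Total head H = z + h_f = 16.7 + 4.391 = 21.09 m
P_hyd = ρgQH = 786.0·9.81·0.380·21.09 = 61.80 kW
P_shaft = P_hyd/η = 61.80/0.65 = 95.07 kW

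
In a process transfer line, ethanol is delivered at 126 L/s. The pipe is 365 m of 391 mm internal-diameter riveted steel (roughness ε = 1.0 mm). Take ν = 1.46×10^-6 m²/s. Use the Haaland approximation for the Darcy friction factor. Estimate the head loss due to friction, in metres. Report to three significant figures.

h_f ≈ 1.34 m

V = 4Q/(πD²) = 4·0.126/(π·0.391²) = 1.049 m/s
Re = VD/ν = 1.049·0.391/1.46×10^-6 = 2.81×10^5 → turbulent
ε/D = 1.0/391 = 0.00256
Haaland: f = 0.02556
h_f = f(L/D)V²/(2g) = 0.02556·(365/0.391)·1.049²/(2·9.81) = 1.339 m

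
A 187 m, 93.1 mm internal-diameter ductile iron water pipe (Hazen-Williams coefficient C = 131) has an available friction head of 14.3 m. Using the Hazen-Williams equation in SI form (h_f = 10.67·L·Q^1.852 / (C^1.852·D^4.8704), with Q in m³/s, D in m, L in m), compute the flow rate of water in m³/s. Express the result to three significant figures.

Q ≈ 0.0177 m³/s

Rearranging: Q = [h_f·C^1.852·D^4.8704 / (10.67·L)]^(1/1.852)
Q = [14.3·131^1.852·0.0931^4.8704 / (10.67·187)]^0.540 = 0.01769 m³/s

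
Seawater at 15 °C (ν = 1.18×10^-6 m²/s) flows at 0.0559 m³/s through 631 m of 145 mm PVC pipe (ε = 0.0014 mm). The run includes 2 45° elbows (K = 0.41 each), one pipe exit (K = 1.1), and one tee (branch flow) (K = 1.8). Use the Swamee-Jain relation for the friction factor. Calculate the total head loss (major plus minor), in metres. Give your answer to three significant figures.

V = 4Q/(πD²) = 3.385 m/s; V²/2g = 0.5841 m
Re = 4.16×10^5, ε/D = 9.66×10^-6 → f = 0.01367 (Swamee-Jain)
Major: h_f = f(L/D)·V²/2g = 0.01367·4352·0.5841 = 34.75 m
Minor: ΣK = 3.72; h_m = ΣK·V²/2g = 2.173 m
Total H_L = 34.75 + 2.173 = 36.92 m

H_L ≈ 36.9 m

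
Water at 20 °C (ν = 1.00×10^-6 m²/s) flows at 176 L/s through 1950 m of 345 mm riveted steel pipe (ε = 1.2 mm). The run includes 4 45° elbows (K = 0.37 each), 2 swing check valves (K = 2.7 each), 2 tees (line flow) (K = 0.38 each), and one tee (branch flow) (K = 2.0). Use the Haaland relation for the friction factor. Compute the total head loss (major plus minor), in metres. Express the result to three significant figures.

H_L ≈ 29.8 m

V = 4Q/(πD²) = 1.883 m/s; V²/2g = 0.1807 m
Re = 6.50×10^5, ε/D = 0.00348 → f = 0.02751 (Haaland)
Major: h_f = f(L/D)·V²/2g = 0.02751·5652·0.1807 = 28.09 m
Minor: ΣK = 9.64; h_m = ΣK·V²/2g = 1.742 m
Total H_L = 28.09 + 1.742 = 29.84 m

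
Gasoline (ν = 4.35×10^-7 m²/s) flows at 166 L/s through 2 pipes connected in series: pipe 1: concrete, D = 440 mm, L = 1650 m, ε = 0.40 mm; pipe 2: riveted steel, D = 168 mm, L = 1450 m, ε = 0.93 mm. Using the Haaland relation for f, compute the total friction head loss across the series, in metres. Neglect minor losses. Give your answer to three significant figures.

Pipe 1: V = 1.092 m/s, Re = 1.10×10^6, ε/D = 9.09×10^-4, f = 0.01949, h_1 = f(L/D)V²/2g = 4.439 m
Pipe 2: V = 7.489 m/s, Re = 2.89×10^6, ε/D = 0.00554, f = 0.03142, h_2 = f(L/D)V²/2g = 775.0 m
Series → Q common, losses add: H = Σh = 779.5 m

H ≈ 779 m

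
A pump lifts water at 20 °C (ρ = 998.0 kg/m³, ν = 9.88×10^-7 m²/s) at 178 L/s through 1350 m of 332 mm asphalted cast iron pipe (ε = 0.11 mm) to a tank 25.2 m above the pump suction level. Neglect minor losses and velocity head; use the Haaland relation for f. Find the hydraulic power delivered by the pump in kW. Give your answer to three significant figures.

V = 4Q/(πD²) = 2.056 m/s; Re = 6.91×10^5; ε/D = 3.31×10^-4; f = 0.01612
h_f = f(L/D)V²/2g = 14.12 m
Total head H = z + h_f = 25.2 + 14.12 = 39.32 m
P_hyd = ρgQH = 998.0·9.81·0.178·39.32 = 68.53 kW

P_hyd ≈ 68.5 kW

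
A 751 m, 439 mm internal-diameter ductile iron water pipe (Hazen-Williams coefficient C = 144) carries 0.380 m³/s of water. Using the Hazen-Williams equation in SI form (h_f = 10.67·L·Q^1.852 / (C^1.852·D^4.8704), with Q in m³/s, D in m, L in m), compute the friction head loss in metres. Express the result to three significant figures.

h_f ≈ 7.41 m

h_f = 10.67·751·0.380^1.852 / (144^1.852·0.439^4.8704) = 7.407 m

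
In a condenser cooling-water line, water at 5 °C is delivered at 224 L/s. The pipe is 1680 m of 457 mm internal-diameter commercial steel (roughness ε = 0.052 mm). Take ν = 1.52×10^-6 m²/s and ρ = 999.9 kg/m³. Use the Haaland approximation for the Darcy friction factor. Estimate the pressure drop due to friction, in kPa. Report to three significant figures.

V = 4Q/(πD²) = 4·0.224/(π·0.457²) = 1.366 m/s
Re = VD/ν = 1.366·0.457/1.52×10^-6 = 4.11×10^5 → turbulent
ε/D = 0.052/457 = 1.14×10^-4
Haaland: f = 0.01475
h_f = f(L/D)V²/(2g) = 0.01475·(1680/0.457)·1.366²/(2·9.81) = 5.153 m
Δp = ρg·h_f = 999.9·9.81·5.153 = 50.54 kPa

Δp ≈ 50.5 kPa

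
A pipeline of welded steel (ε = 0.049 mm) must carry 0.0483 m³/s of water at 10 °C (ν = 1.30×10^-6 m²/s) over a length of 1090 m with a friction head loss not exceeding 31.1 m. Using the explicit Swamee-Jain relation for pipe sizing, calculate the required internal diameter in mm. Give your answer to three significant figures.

D ≈ 166 mm

Swamee-Jain (Type III): D = 0.66·[ε^1.25·(LQ²/(gh_f))^4.75 + ν·Q^9.4·(L/(gh_f))^5.2]^0.04
LQ²/(gh_f) = 0.008335; L/(gh_f) = 3.573
Term 1 = ε^1.25·(…)^4.75 = 5.46×10^-16; Term 2 = ν·Q^9.4·(…)^5.2 = 4.16×10^-16
D = 0.66·(5.46×10^-16 + 4.16×10^-16)^0.04 = 0.1655 m = 166 mm
Check: V = 2.24 m/s, Re = 2.86×10^5, f = 0.01711, h_f = 28.9 m ≈ 31.1 m ✓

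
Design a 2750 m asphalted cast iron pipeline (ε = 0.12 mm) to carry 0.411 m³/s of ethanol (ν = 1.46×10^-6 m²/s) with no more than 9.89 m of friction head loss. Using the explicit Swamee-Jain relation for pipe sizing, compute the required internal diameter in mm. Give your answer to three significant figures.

D ≈ 576 mm

Swamee-Jain (Type III): D = 0.66·[ε^1.25·(LQ²/(gh_f))^4.75 + ν·Q^9.4·(L/(gh_f))^5.2]^0.04
LQ²/(gh_f) = 4.788; L/(gh_f) = 28.34
Term 1 = ε^1.25·(…)^4.75 = 0.0214; Term 2 = ν·Q^9.4·(…)^5.2 = 0.0122
D = 0.66·(0.0214 + 0.0122)^0.04 = 0.5762 m = 576 mm
Check: V = 1.58 m/s, Re = 6.22×10^5, f = 0.01532, h_f = 9.26 m ≈ 9.89 m ✓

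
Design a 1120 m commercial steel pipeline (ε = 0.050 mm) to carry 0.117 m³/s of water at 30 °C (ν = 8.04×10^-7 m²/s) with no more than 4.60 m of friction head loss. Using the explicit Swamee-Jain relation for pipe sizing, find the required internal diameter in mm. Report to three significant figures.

Swamee-Jain (Type III): D = 0.66·[ε^1.25·(LQ²/(gh_f))^4.75 + ν·Q^9.4·(L/(gh_f))^5.2]^0.04
LQ²/(gh_f) = 0.3398; L/(gh_f) = 24.82
Term 1 = ε^1.25·(…)^4.75 = 2.49×10^-8; Term 2 = ν·Q^9.4·(…)^5.2 = 2.51×10^-8
D = 0.66·(2.49×10^-8 + 2.51×10^-8)^0.04 = 0.3369 m = 337 mm
Check: V = 1.31 m/s, Re = 5.50×10^5, f = 0.01486, h_f = 4.34 m ≈ 4.60 m ✓

D ≈ 337 mm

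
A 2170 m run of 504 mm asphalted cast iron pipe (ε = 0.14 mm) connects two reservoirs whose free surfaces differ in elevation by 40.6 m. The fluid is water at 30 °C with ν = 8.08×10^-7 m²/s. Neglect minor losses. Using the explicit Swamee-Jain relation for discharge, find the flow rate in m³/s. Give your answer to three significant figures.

Q ≈ 0.699 m³/s

Swamee-Jain (Type II): Q = -0.965·√(gD⁵h_f/L)·ln[ε/(3.7D) + √(3.17ν²L/(gD³h_f))]
√(gD⁵h_f/L) = √(9.81·0.504⁵·40.6/2170) = 0.07726
ε/(3.7D) = 7.51×10^-5; √(3.17ν²L/(gD³h_f)) = 9.38×10^-6
Q = -0.965·0.07726·ln(8.446×10^-5) = 0.6993 m³/s
Check: V = 3.50 m/s, Re = 2.19×10^6, f = 0.01514, h_f = 40.8 m ≈ 40.6 m ✓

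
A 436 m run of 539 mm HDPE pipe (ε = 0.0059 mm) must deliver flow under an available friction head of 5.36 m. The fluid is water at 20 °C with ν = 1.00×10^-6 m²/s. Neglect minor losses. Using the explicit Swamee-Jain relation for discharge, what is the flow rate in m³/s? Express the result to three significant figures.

Swamee-Jain (Type II): Q = -0.965·√(gD⁵h_f/L)·ln[ε/(3.7D) + √(3.17ν²L/(gD³h_f))]
√(gD⁵h_f/L) = √(9.81·0.539⁵·5.36/436) = 0.07407
ε/(3.7D) = 2.96×10^-6; √(3.17ν²L/(gD³h_f)) = 1.30×10^-5
Q = -0.965·0.07407·ln(1.591×10^-5) = 0.7897 m³/s
Check: V = 3.46 m/s, Re = 1.87×10^6, f = 0.01087, h_f = 5.37 m ≈ 5.36 m ✓

Q ≈ 0.790 m³/s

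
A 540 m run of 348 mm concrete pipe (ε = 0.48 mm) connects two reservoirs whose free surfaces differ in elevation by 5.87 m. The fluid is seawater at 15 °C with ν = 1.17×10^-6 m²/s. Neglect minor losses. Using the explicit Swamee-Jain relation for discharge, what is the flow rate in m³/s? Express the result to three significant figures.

Q ≈ 0.176 m³/s

Swamee-Jain (Type II): Q = -0.965·√(gD⁵h_f/L)·ln[ε/(3.7D) + √(3.17ν²L/(gD³h_f))]
√(gD⁵h_f/L) = √(9.81·0.348⁵·5.87/540) = 0.02333
ε/(3.7D) = 3.73×10^-4; √(3.17ν²L/(gD³h_f)) = 3.11×10^-5
Q = -0.965·0.02333·ln(4.039×10^-4) = 0.1759 m³/s
Check: V = 1.85 m/s, Re = 5.50×10^5, f = 0.02182, h_f = 5.90 m ≈ 5.87 m ✓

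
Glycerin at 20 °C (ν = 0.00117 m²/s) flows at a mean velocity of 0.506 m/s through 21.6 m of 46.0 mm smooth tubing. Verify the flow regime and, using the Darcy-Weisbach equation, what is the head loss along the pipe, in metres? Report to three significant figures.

h_f ≈ 19.7 m

Re = VD/ν = 0.506·0.04600/0.00117 = 19.9 → laminar (Re < 2300)
f = 64/Re = 3.217
h_f = f(L/D)V²/(2g) = 3.217·(21.6/0.04600)·0.506²/(2·9.81) = 19.71 m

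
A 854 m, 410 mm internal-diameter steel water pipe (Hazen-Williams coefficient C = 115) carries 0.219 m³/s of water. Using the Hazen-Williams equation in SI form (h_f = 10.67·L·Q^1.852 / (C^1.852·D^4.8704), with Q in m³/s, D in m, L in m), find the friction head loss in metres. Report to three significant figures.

h_f ≈ 6.42 m

h_f = 10.67·854·0.219^1.852 / (115^1.852·0.410^4.8704) = 6.421 m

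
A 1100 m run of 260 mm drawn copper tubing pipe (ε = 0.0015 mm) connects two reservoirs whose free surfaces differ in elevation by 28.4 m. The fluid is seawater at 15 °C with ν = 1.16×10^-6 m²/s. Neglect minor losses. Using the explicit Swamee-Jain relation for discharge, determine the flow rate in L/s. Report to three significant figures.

Q ≈ 173 L/s

Swamee-Jain (Type II): Q = -0.965·√(gD⁵h_f/L)·ln[ε/(3.7D) + √(3.17ν²L/(gD³h_f))]
√(gD⁵h_f/L) = √(9.81·0.260⁵·28.4/1100) = 0.01735
ε/(3.7D) = 1.56×10^-6; √(3.17ν²L/(gD³h_f)) = 3.10×10^-5
Q = -0.965·0.01735·ln(3.251×10^-5) = 0.1730 m³/s
Check: V = 3.26 m/s, Re = 7.30×10^5, f = 0.01237, h_f = 28.3 m ≈ 28.4 m ✓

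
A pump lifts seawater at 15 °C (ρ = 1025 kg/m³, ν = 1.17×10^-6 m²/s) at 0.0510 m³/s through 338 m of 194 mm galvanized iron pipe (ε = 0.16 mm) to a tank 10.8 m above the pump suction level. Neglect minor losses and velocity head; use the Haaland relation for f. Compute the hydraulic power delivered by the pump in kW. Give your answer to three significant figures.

V = 4Q/(πD²) = 1.725 m/s; Re = 2.86×10^5; ε/D = 8.25×10^-4; f = 0.01979
h_f = f(L/D)V²/2g = 5.232 m
Total head H = z + h_f = 10.8 + 5.232 = 16.03 m
P_hyd = ρgQH = 1025·9.81·0.0510·16.03 = 8.222 kW

P_hyd ≈ 8.22 kW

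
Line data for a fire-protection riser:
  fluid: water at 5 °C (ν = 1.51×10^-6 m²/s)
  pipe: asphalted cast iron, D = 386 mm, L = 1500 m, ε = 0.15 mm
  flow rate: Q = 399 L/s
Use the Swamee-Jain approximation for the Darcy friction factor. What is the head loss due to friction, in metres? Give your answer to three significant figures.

V = 4Q/(πD²) = 4·0.399/(π·0.386²) = 3.410 m/s
Re = VD/ν = 3.410·0.386/1.51×10^-6 = 8.72×10^5 → turbulent
ε/D = 0.15/386 = 3.89×10^-4
Swamee-Jain: f = 0.01658
h_f = f(L/D)V²/(2g) = 0.01658·(1500/0.386)·3.410²/(2·9.81) = 38.18 m

h_f ≈ 38.2 m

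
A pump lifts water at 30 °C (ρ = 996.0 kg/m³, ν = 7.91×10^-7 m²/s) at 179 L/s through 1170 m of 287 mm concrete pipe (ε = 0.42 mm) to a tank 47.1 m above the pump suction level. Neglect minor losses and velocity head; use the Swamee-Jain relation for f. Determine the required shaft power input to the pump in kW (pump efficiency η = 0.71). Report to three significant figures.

P_shaft ≈ 202 kW

V = 4Q/(πD²) = 2.767 m/s; Re = 1.00×10^6; ε/D = 0.00146; f = 0.02190
h_f = f(L/D)V²/2g = 34.84 m
Total head H = z + h_f = 47.1 + 34.84 = 81.94 m
P_hyd = ρgQH = 996.0·9.81·0.179·81.94 = 143.3 kW
P_shaft = P_hyd/η = 143.3/0.71 = 201.8 kW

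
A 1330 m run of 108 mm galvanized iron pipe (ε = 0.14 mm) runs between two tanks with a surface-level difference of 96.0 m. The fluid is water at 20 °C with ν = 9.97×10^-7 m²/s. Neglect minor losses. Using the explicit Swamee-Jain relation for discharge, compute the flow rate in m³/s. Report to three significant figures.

Swamee-Jain (Type II): Q = -0.965·√(gD⁵h_f/L)·ln[ε/(3.7D) + √(3.17ν²L/(gD³h_f))]
√(gD⁵h_f/L) = √(9.81·0.108⁵·96.0/1330) = 0.003226
ε/(3.7D) = 3.50×10^-4; √(3.17ν²L/(gD³h_f)) = 5.94×10^-5
Q = -0.965·0.003226·ln(4.098×10^-4) = 0.02428 m³/s
Check: V = 2.65 m/s, Re = 2.87×10^5, f = 0.02193, h_f = 96.7 m ≈ 96.0 m ✓

Q ≈ 0.0243 m³/s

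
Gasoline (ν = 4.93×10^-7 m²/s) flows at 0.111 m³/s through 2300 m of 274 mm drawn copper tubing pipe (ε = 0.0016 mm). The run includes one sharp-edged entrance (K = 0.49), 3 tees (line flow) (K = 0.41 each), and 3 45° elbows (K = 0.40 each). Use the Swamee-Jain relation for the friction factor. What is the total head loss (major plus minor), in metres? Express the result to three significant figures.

V = 4Q/(πD²) = 1.882 m/s; V²/2g = 0.1806 m
Re = 1.05×10^6, ε/D = 5.84×10^-6 → f = 0.01167 (Swamee-Jain)
Major: h_f = f(L/D)·V²/2g = 0.01167·8394·0.1806 = 17.69 m
Minor: ΣK = 2.92; h_m = ΣK·V²/2g = 0.5274 m
Total H_L = 17.69 + 0.5274 = 18.22 m

H_L ≈ 18.2 m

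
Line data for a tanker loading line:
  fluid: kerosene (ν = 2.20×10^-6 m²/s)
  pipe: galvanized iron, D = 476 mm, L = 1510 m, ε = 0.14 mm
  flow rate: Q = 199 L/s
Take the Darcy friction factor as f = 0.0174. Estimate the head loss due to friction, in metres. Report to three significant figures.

V = 4Q/(πD²) = 4·0.199/(π·0.476²) = 1.118 m/s
h_f = f(L/D)V²/(2g) = 0.01740·(1510/0.476)·1.118²/(2·9.81) = 3.518 m

h_f ≈ 3.52 m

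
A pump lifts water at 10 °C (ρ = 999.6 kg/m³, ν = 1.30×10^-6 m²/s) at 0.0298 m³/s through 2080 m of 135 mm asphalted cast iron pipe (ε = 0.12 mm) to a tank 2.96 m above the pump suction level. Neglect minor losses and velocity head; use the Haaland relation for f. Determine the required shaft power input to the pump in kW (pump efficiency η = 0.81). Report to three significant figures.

P_shaft ≈ 26.1 kW

V = 4Q/(πD²) = 2.082 m/s; Re = 2.16×10^5; ε/D = 8.89×10^-4; f = 0.02037
h_f = f(L/D)V²/2g = 69.32 m
Total head H = z + h_f = 2.96 + 69.32 = 72.28 m
P_hyd = ρgQH = 999.6·9.81·0.0298·72.28 = 21.12 kW
P_shaft = P_hyd/η = 21.12/0.81 = 26.08 kW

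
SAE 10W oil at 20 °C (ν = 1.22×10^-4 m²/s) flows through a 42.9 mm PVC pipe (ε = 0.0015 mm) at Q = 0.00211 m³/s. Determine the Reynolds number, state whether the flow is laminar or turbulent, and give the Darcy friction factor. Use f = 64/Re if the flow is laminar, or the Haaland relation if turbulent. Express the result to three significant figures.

Re ≈ 513; laminar; f = 64/Re ≈ 0.125

V = 4Q/(πD²) = 1.460 m/s
Re = VD/ν = 1.460·0.0429/1.22×10^-4 = 513
Re < 2300 → laminar → f = 64/Re = 0.1247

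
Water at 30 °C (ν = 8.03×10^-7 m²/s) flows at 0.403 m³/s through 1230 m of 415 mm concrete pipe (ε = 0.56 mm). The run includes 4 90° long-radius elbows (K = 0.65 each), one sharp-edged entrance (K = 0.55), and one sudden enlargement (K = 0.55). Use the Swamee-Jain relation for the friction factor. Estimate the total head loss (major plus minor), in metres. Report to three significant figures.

V = 4Q/(πD²) = 2.979 m/s; V²/2g = 0.4524 m
Re = 1.54×10^6, ε/D = 0.00135 → f = 0.02137 (Swamee-Jain)
Major: h_f = f(L/D)·V²/2g = 0.02137·2964·0.4524 = 28.66 m
Minor: ΣK = 3.70; h_m = ΣK·V²/2g = 1.674 m
Total H_L = 28.66 + 1.674 = 30.33 m

H_L ≈ 30.3 m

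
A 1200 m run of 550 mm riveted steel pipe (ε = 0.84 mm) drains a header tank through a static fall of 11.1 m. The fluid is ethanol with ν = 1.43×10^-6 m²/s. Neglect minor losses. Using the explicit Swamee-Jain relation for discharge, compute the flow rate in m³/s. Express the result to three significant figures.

Q ≈ 0.505 m³/s

Swamee-Jain (Type II): Q = -0.965·√(gD⁵h_f/L)·ln[ε/(3.7D) + √(3.17ν²L/(gD³h_f))]
√(gD⁵h_f/L) = √(9.81·0.550⁵·11.1/1200) = 0.06758
ε/(3.7D) = 4.13×10^-4; √(3.17ν²L/(gD³h_f)) = 2.07×10^-5
Q = -0.965·0.06758·ln(4.335×10^-4) = 0.5050 m³/s
Check: V = 2.13 m/s, Re = 8.18×10^5, f = 0.02219, h_f = 11.1 m ≈ 11.1 m ✓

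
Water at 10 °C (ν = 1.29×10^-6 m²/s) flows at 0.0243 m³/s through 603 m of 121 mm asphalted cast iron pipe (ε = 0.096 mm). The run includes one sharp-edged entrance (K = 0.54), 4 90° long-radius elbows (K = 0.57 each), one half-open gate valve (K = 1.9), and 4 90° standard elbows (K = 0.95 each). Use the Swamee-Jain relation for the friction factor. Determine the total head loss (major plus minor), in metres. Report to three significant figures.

V = 4Q/(πD²) = 2.113 m/s; V²/2g = 0.2276 m
Re = 1.98×10^5, ε/D = 7.93×10^-4 → f = 0.02035 (Swamee-Jain)
Major: h_f = f(L/D)·V²/2g = 0.02035·4983·0.2276 = 23.08 m
Minor: ΣK = 8.52; h_m = ΣK·V²/2g = 1.939 m
Total H_L = 23.08 + 1.939 = 25.02 m

H_L ≈ 25.0 m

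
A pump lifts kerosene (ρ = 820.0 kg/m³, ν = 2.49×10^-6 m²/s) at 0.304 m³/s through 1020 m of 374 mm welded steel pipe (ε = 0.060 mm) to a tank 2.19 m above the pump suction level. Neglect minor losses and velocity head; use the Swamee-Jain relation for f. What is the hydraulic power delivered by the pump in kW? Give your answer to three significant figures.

P_hyd ≈ 45.5 kW

V = 4Q/(πD²) = 2.767 m/s; Re = 4.16×10^5; ε/D = 1.60×10^-4; f = 0.01541
h_f = f(L/D)V²/2g = 16.40 m
Total head H = z + h_f = 2.19 + 16.40 = 18.59 m
P_hyd = ρgQH = 820.0·9.81·0.304·18.59 = 45.46 kW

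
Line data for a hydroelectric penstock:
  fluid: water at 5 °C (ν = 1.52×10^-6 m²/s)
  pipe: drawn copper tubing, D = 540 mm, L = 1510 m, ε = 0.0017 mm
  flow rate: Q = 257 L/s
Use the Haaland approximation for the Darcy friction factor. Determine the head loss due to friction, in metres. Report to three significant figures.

h_f ≈ 2.45 m

V = 4Q/(πD²) = 4·0.257/(π·0.540²) = 1.122 m/s
Re = VD/ν = 1.122·0.540/1.52×10^-6 = 3.99×10^5 → turbulent
ε/D = 0.0017/540 = 3.15×10^-6
Haaland: f = 0.01364
h_f = f(L/D)V²/(2g) = 0.01364·(1510/0.540)·1.122²/(2·9.81) = 2.448 m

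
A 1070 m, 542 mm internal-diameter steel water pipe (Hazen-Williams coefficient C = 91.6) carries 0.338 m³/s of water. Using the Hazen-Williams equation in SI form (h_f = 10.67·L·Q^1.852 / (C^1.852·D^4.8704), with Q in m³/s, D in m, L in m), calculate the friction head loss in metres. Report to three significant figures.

h_f = 10.67·1070·0.338^1.852 / (91.6^1.852·0.542^4.8704) = 7.034 m

h_f ≈ 7.03 m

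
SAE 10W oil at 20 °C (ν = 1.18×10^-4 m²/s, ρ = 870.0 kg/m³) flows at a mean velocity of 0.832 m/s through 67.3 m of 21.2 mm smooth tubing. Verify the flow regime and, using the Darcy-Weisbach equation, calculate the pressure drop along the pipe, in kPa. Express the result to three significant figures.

Re = VD/ν = 0.832·0.02120/1.18×10^-4 = 149 → laminar (Re < 2300)
f = 64/Re = 0.4282
h_f = f(L/D)V²/(2g) = 0.4282·(67.3/0.02120)·0.832²/(2·9.81) = 47.95 m
Δp = ρg·h_f = 870.0·9.81·47.95 = 409.3 kPa

Δp ≈ 409 kPa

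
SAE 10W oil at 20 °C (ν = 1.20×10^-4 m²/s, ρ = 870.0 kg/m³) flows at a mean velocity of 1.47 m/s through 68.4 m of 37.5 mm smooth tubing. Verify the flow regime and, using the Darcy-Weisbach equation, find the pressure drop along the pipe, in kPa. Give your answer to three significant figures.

Re = VD/ν = 1.47·0.03750/1.20×10^-4 = 459 → laminar (Re < 2300)
f = 64/Re = 0.1393
h_f = f(L/D)V²/(2g) = 0.1393·(68.4/0.03750)·1.47²/(2·9.81) = 27.99 m
Δp = ρg·h_f = 870.0·9.81·27.99 = 238.9 kPa

Δp ≈ 239 kPa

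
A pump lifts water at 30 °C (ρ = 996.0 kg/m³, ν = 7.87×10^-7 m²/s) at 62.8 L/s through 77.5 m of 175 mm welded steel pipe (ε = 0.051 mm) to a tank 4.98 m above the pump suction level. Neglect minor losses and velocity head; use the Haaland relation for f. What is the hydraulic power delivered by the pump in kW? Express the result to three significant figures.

P_hyd ≈ 4.56 kW

V = 4Q/(πD²) = 2.611 m/s; Re = 5.81×10^5; ε/D = 2.91×10^-4; f = 0.01594
h_f = f(L/D)V²/2g = 2.452 m
Total head H = z + h_f = 4.98 + 2.452 = 7.432 m
P_hyd = ρgQH = 996.0·9.81·0.0628·7.432 = 4.560 kW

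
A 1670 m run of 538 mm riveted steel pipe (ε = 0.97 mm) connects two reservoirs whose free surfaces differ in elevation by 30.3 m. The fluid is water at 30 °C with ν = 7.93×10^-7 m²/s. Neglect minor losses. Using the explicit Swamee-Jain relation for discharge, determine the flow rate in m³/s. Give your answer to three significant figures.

Q ≈ 0.658 m³/s

Swamee-Jain (Type II): Q = -0.965·√(gD⁵h_f/L)·ln[ε/(3.7D) + √(3.17ν²L/(gD³h_f))]
√(gD⁵h_f/L) = √(9.81·0.538⁵·30.3/1670) = 0.08957
ε/(3.7D) = 4.87×10^-4; √(3.17ν²L/(gD³h_f)) = 8.48×10^-6
Q = -0.965·0.08957·ln(4.958×10^-4) = 0.6577 m³/s
Check: V = 2.89 m/s, Re = 1.96×10^6, f = 0.02294, h_f = 30.4 m ≈ 30.3 m ✓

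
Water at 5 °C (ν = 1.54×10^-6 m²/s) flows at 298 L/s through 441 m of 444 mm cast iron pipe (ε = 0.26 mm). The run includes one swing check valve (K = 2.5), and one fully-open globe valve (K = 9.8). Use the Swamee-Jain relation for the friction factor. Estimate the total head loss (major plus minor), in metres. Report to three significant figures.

V = 4Q/(πD²) = 1.925 m/s; V²/2g = 0.1888 m
Re = 5.55×10^5, ε/D = 5.86×10^-4 → f = 0.01821 (Swamee-Jain)
Major: h_f = f(L/D)·V²/2g = 0.01821·993.2·0.1888 = 3.415 m
Minor: ΣK = 12.3; h_m = ΣK·V²/2g = 2.322 m
Total H_L = 3.415 + 2.322 = 5.737 m

H_L ≈ 5.74 m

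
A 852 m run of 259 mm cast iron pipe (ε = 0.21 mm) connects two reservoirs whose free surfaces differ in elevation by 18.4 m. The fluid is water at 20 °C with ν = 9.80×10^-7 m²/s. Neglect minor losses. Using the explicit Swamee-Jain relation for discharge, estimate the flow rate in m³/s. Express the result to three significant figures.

Swamee-Jain (Type II): Q = -0.965·√(gD⁵h_f/L)·ln[ε/(3.7D) + √(3.17ν²L/(gD³h_f))]
√(gD⁵h_f/L) = √(9.81·0.259⁵·18.4/852) = 0.01571
ε/(3.7D) = 2.19×10^-4; √(3.17ν²L/(gD³h_f)) = 2.88×10^-5
Q = -0.965·0.01571·ln(2.479×10^-4) = 0.1259 m³/s
Check: V = 2.39 m/s, Re = 6.32×10^5, f = 0.01934, h_f = 18.5 m ≈ 18.4 m ✓

Q ≈ 0.126 m³/s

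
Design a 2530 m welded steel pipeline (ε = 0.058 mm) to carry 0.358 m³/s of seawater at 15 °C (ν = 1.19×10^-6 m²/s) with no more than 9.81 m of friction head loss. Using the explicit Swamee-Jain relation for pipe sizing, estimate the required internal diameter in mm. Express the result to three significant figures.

D ≈ 526 mm

Swamee-Jain (Type III): D = 0.66·[ε^1.25·(LQ²/(gh_f))^4.75 + ν·Q^9.4·(L/(gh_f))^5.2]^0.04
LQ²/(gh_f) = 3.369; L/(gh_f) = 26.29
Term 1 = ε^1.25·(…)^4.75 = 0.00162; Term 2 = ν·Q^9.4·(…)^5.2 = 0.00184
D = 0.66·(0.00162 + 0.00184)^0.04 = 0.5262 m = 526 mm
Check: V = 1.65 m/s, Re = 7.28×10^5, f = 0.01404, h_f = 9.32 m ≈ 9.81 m ✓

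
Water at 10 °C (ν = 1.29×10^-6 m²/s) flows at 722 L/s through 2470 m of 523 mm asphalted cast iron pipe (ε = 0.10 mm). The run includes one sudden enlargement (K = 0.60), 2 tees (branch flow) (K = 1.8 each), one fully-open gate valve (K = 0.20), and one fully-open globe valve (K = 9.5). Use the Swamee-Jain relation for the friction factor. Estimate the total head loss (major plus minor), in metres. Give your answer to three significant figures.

H_L ≈ 47.3 m

V = 4Q/(πD²) = 3.361 m/s; V²/2g = 0.5757 m
Re = 1.36×10^6, ε/D = 1.91×10^-4 → f = 0.01444 (Swamee-Jain)
Major: h_f = f(L/D)·V²/2g = 0.01444·4723·0.5757 = 39.25 m
Minor: ΣK = 13.9; h_m = ΣK·V²/2g = 8.002 m
Total H_L = 39.25 + 8.002 = 47.25 m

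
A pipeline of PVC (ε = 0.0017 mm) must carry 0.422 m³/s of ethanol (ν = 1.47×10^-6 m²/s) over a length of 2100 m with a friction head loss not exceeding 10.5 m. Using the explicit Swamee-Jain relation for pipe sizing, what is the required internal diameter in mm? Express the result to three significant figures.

Swamee-Jain (Type III): D = 0.66·[ε^1.25·(LQ²/(gh_f))^4.75 + ν·Q^9.4·(L/(gh_f))^5.2]^0.04
LQ²/(gh_f) = 3.631; L/(gh_f) = 20.39
Term 1 = ε^1.25·(…)^4.75 = 2.81×10^-5; Term 2 = ν·Q^9.4·(…)^5.2 = 0.00284
D = 0.66·(2.81×10^-5 + 0.00284)^0.04 = 0.5222 m = 522 mm
Check: V = 1.97 m/s, Re = 7.00×10^5, f = 0.01240, h_f = 9.87 m ≈ 10.5 m ✓

D ≈ 522 mm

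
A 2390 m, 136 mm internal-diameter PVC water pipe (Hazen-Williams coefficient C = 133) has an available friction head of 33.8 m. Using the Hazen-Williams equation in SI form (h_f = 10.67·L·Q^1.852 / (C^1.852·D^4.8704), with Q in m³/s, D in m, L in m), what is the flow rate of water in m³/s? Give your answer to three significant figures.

Rearranging: Q = [h_f·C^1.852·D^4.8704 / (10.67·L)]^(1/1.852)
Q = [33.8·133^1.852·0.136^4.8704 / (10.67·2390)]^0.540 = 0.01956 m³/s

Q ≈ 0.0196 m³/s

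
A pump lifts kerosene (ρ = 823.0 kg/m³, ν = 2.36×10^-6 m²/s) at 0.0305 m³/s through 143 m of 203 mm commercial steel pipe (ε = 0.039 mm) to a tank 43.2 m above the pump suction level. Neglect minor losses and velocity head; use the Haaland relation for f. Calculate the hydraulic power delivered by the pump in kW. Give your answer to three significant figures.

P_hyd ≈ 10.8 kW

V = 4Q/(πD²) = 0.9424 m/s; Re = 8.11×10^4; ε/D = 1.92×10^-4; f = 0.01940
h_f = f(L/D)V²/2g = 0.6186 m
Total head H = z + h_f = 43.2 + 0.6186 = 43.82 m
P_hyd = ρgQH = 823.0·9.81·0.0305·43.82 = 10.79 kW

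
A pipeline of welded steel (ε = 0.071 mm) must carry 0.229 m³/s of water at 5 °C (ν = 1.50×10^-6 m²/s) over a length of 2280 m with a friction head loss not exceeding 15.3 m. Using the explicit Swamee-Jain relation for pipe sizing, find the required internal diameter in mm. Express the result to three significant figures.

D ≈ 402 mm

Swamee-Jain (Type III): D = 0.66·[ε^1.25·(LQ²/(gh_f))^4.75 + ν·Q^9.4·(L/(gh_f))^5.2]^0.04
LQ²/(gh_f) = 0.7966; L/(gh_f) = 15.19
Term 1 = ε^1.25·(…)^4.75 = 2.21×10^-6; Term 2 = ν·Q^9.4·(…)^5.2 = 2.01×10^-6
D = 0.66·(2.21×10^-6 + 2.01×10^-6)^0.04 = 0.4023 m = 402 mm
Check: V = 1.80 m/s, Re = 4.83×10^5, f = 0.01533, h_f = 14.4 m ≈ 15.3 m ✓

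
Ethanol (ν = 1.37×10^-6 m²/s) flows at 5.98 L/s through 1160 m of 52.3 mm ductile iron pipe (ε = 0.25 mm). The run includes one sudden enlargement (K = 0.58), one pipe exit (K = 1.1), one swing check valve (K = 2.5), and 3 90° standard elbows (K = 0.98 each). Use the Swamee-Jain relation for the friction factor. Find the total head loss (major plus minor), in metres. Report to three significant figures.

V = 4Q/(πD²) = 2.784 m/s; V²/2g = 0.3949 m
Re = 1.06×10^5, ε/D = 0.00478 → f = 0.03112 (Swamee-Jain)
Major: h_f = f(L/D)·V²/2g = 0.03112·22180·0.3949 = 272.6 m
Minor: ΣK = 7.12; h_m = ΣK·V²/2g = 2.812 m
Total H_L = 272.6 + 2.812 = 275.4 m

H_L ≈ 275 m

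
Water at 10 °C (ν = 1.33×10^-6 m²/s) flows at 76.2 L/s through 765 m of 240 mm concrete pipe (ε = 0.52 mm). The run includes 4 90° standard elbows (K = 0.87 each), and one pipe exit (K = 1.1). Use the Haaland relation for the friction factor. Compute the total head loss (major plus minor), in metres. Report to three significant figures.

V = 4Q/(πD²) = 1.684 m/s; V²/2g = 0.1446 m
Re = 3.04×10^5, ε/D = 0.00217 → f = 0.02447 (Haaland)
Major: h_f = f(L/D)·V²/2g = 0.02447·3188·0.1446 = 11.28 m
Minor: ΣK = 4.58; h_m = ΣK·V²/2g = 0.6623 m
Total H_L = 11.28 + 0.6623 = 11.94 m

H_L ≈ 11.9 m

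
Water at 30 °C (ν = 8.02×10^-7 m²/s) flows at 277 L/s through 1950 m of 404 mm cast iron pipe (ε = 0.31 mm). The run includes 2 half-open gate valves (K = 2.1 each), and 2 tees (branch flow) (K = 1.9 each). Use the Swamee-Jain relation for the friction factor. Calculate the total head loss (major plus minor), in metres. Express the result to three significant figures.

H_L ≈ 23.6 m

V = 4Q/(πD²) = 2.161 m/s; V²/2g = 0.2380 m
Re = 1.09×10^6, ε/D = 7.67×10^-4 → f = 0.01886 (Swamee-Jain)
Major: h_f = f(L/D)·V²/2g = 0.01886·4827·0.2380 = 21.66 m
Minor: ΣK = 8.00; h_m = ΣK·V²/2g = 1.904 m
Total H_L = 21.66 + 1.904 = 23.57 m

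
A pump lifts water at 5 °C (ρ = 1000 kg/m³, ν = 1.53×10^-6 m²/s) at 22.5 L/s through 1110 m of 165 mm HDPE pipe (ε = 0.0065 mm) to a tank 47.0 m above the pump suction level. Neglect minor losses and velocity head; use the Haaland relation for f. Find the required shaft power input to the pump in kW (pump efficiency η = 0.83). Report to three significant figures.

V = 4Q/(πD²) = 1.052 m/s; Re = 1.13×10^5; ε/D = 3.94×10^-5; f = 0.01754
h_f = f(L/D)V²/2g = 6.659 m
Total head H = z + h_f = 47.0 + 6.659 = 53.66 m
P_hyd = ρgQH = 1000·9.81·0.0225·53.66 = 11.84 kW
P_shaft = P_hyd/η = 11.84/0.83 = 14.27 kW

P_shaft ≈ 14.3 kW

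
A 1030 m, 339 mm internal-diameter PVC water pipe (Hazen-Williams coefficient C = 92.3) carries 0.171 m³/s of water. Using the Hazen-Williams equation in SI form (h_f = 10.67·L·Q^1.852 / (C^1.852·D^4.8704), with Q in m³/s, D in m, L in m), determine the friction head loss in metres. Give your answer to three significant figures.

h_f ≈ 18.6 m

h_f = 10.67·1030·0.171^1.852 / (92.3^1.852·0.339^4.8704) = 18.58 m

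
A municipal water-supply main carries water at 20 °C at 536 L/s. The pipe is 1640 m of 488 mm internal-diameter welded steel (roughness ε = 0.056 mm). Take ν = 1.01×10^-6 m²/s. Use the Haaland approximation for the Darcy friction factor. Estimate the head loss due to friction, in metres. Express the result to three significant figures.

h_f ≈ 18.6 m

V = 4Q/(πD²) = 4·0.536/(π·0.488²) = 2.866 m/s
Re = VD/ν = 2.866·0.488/1.01×10^-6 = 1.38×10^6 → turbulent
ε/D = 0.056/488 = 1.15×10^-4
Haaland: f = 0.01324
h_f = f(L/D)V²/(2g) = 0.01324·(1640/0.488)·2.866²/(2·9.81) = 18.63 m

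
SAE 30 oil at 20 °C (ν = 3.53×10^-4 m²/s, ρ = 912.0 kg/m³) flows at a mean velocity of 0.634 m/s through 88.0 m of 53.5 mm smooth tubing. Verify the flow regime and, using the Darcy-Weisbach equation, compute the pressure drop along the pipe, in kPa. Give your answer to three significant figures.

Re = VD/ν = 0.634·0.05350/3.53×10^-4 = 96.1 → laminar (Re < 2300)
f = 64/Re = 0.6661
h_f = f(L/D)V²/(2g) = 0.6661·(88.0/0.05350)·0.634²/(2·9.81) = 22.45 m
Δp = ρg·h_f = 912.0·9.81·22.45 = 200.8 kPa

Δp ≈ 201 kPa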